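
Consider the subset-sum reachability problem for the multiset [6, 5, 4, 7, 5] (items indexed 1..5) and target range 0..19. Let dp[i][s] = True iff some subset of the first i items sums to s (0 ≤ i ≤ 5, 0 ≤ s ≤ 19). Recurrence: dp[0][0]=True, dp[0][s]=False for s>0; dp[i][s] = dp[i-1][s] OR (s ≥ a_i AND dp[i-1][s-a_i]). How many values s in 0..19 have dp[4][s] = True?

i\s   0   1   2   3   4   5   6   7   8   9  10  11  12  13  14  15  16  17  18  19
  0   T   F   F   F   F   F   F   F   F   F   F   F   F   F   F   F   F   F   F   F
  1   T   F   F   F   F   F   T   F   F   F   F   F   F   F   F   F   F   F   F   F
  2   T   F   F   F   F   T   T   F   F   F   F   T   F   F   F   F   F   F   F   F
  3   T   F   F   F   T   T   T   F   F   T   T   T   F   F   F   T   F   F   F   F
  4   T   F   F   F   T   T   T   T   F   T   T   T   T   T   F   T   T   T   T   F
  5   T   F   F   F   T   T   T   T   F   T   T   T   T   T   T   T   T   T   T   F

14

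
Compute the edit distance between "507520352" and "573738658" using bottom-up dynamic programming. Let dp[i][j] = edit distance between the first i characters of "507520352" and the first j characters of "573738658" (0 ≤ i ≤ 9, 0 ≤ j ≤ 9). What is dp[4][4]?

   ''  5  7  3  7  3  8  6  5  8
''  0  1  2  3  4  5  6  7  8  9
 5  1  0  1  2  3  4  5  6  7  8
 0  2  1  1  2  3  4  5  6  7  8
 7  3  2  1  2  2  3  4  5  6  7
 5  4  3  2  2  3  3  4  5  5  6
 2  5  4  3  3  3  4  4  5  6  6
 0  6  5  4  4  4  4  5  5  6  7
 3  7  6  5  4  5  4  5  6  6  7
 5  8  7  6  5  5  5  5  6  6  7
 2  9  8  7  6  6  6  6  6  7  7

3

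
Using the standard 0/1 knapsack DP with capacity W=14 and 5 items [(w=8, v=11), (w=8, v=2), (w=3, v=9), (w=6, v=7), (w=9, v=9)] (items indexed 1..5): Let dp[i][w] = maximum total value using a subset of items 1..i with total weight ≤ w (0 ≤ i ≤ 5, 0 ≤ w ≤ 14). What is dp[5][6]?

9

i\w   0   1   2   3   4   5   6   7   8   9  10  11  12  13  14
  0   0   0   0   0   0   0   0   0   0   0   0   0   0   0   0
  1   0   0   0   0   0   0   0   0  11  11  11  11  11  11  11
  2   0   0   0   0   0   0   0   0  11  11  11  11  11  11  11
  3   0   0   0   9   9   9   9   9  11  11  11  20  20  20  20
  4   0   0   0   9   9   9   9   9  11  16  16  20  20  20  20
  5   0   0   0   9   9   9   9   9  11  16  16  20  20  20  20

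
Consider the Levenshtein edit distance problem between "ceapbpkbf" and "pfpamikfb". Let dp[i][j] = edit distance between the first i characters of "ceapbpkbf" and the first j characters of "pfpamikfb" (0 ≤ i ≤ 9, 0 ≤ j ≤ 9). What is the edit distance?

8

   ''  p  f  p  a  m  i  k  f  b
''  0  1  2  3  4  5  6  7  8  9
 c  1  1  2  3  4  5  6  7  8  9
 e  2  2  2  3  4  5  6  7  8  9
 a  3  3  3  3  3  4  5  6  7  8
 p  4  3  4  3  4  4  5  6  7  8
 b  5  4  4  4  4  5  5  6  7  7
 p  6  5  5  4  5  5  6  6  7  8
 k  7  6  6  5  5  6  6  6  7  8
 b  8  7  7  6  6  6  7  7  7  7
 f  9  8  7  7  7  7  7  8  7  8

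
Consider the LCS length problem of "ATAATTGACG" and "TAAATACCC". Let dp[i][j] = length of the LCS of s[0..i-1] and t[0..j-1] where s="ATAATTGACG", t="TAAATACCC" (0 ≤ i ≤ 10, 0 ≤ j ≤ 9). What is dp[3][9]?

   ''  T  A  A  A  T  A  C  C  C
''  0  0  0  0  0  0  0  0  0  0
 A  0  0  1  1  1  1  1  1  1  1
 T  0  1  1  1  1  2  2  2  2  2
 A  0  1  2  2  2  2  3  3  3  3
 A  0  1  2  3  3  3  3  3  3  3
 T  0  1  2  3  3  4  4  4  4  4
 T  0  1  2  3  3  4  4  4  4  4
 G  0  1  2  3  3  4  4  4  4  4
 A  0  1  2  3  4  4  5  5  5  5
 C  0  1  2  3  4  4  5  6  6  6
 G  0  1  2  3  4  4  5  6  6  6

3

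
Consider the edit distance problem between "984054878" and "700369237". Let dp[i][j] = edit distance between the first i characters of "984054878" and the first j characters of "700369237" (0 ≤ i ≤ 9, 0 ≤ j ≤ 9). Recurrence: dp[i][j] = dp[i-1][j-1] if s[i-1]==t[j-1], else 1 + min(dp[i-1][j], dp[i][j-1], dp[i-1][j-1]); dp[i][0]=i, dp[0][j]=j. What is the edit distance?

9

   ''  7  0  0  3  6  9  2  3  7
''  0  1  2  3  4  5  6  7  8  9
 9  1  1  2  3  4  5  5  6  7  8
 8  2  2  2  3  4  5  6  6  7  8
 4  3  3  3  3  4  5  6  7  7  8
 0  4  4  3  3  4  5  6  7  8  8
 5  5  5  4  4  4  5  6  7  8  9
 4  6  6  5  5  5  5  6  7  8  9
 8  7  7  6  6  6  6  6  7  8  9
 7  8  7  7  7  7  7  7  7  8  8
 8  9  8  8  8  8  8  8  8  8  9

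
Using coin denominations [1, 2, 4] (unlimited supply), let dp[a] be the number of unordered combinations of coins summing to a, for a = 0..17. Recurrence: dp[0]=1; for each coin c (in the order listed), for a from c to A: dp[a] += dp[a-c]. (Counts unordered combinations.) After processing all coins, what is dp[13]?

16

after  coin     0     1     2     3     4     5     6     7     8     9    10    11    12    13    14    15    16    17
          1     1     1     1     1     1     1     1     1     1     1     1     1     1     1     1     1     1     1
          2     1     1     2     2     3     3     4     4     5     5     6     6     7     7     8     8     9     9
          4     1     1     2     2     4     4     6     6     9     9    12    12    16    16    20    20    25    25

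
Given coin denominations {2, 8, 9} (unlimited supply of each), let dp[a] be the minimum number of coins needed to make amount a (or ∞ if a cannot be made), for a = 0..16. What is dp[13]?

 a  0  1  2  3  4  5  6  7  8  9 10 11 12 13 14 15 16
dp  0  -  1  -  2  -  3  -  1  1  2  2  3  3  4  4  2
(- denotes ∞ / unreachable)

3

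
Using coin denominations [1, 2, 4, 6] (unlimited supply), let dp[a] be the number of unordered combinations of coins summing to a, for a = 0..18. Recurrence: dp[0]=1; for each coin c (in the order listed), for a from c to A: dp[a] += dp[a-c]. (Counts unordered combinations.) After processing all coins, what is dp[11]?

after  coin     0     1     2     3     4     5     6     7     8     9    10    11    12    13    14    15    16    17    18
          1     1     1     1     1     1     1     1     1     1     1     1     1     1     1     1     1     1     1     1
          2     1     1     2     2     3     3     4     4     5     5     6     6     7     7     8     8     9     9    10
          4     1     1     2     2     4     4     6     6     9     9    12    12    16    16    20    20    25    25    30
          6     1     1     2     2     4     4     7     7    11    11    16    16    23    23    31    31    41    41    53

16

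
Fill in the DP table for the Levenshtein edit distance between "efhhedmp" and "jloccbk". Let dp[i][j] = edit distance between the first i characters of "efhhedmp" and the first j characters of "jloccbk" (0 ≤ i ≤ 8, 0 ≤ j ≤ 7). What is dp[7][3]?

7

   ''  j  l  o  c  c  b  k
''  0  1  2  3  4  5  6  7
 e  1  1  2  3  4  5  6  7
 f  2  2  2  3  4  5  6  7
 h  3  3  3  3  4  5  6  7
 h  4  4  4  4  4  5  6  7
 e  5  5  5  5  5  5  6  7
 d  6  6  6  6  6  6  6  7
 m  7  7  7  7  7  7  7  7
 p  8  8  8  8  8  8  8  8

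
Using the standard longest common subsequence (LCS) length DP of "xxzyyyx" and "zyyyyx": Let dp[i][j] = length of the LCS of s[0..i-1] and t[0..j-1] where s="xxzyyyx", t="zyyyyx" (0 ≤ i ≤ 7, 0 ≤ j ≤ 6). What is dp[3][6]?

1

   ''  z  y  y  y  y  x
''  0  0  0  0  0  0  0
 x  0  0  0  0  0  0  1
 x  0  0  0  0  0  0  1
 z  0  1  1  1  1  1  1
 y  0  1  2  2  2  2  2
 y  0  1  2  3  3  3  3
 y  0  1  2  3  4  4  4
 x  0  1  2  3  4  4  5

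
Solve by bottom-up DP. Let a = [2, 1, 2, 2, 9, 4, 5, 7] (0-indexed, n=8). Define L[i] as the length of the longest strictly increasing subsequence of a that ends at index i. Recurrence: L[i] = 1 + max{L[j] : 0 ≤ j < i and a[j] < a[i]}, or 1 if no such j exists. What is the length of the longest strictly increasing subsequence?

5

   i    0    1    2    3    4    5    6    7
a[i]    2    1    2    2    9    4    5    7
L[i]    1    1    2    2    3    3    4    5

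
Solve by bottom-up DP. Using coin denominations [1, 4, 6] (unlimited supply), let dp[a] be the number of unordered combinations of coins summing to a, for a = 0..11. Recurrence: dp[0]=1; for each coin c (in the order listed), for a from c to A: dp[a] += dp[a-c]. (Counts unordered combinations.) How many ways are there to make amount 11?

after  coin     0     1     2     3     4     5     6     7     8     9    10    11
          1     1     1     1     1     1     1     1     1     1     1     1     1
          4     1     1     1     1     2     2     2     2     3     3     3     3
          6     1     1     1     1     2     2     3     3     4     4     5     5

5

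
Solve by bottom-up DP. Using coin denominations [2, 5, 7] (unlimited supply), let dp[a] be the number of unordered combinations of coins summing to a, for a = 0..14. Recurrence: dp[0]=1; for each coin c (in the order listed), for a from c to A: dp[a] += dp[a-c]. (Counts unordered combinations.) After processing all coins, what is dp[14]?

4

after  coin     0     1     2     3     4     5     6     7     8     9    10    11    12    13    14
          2     1     0     1     0     1     0     1     0     1     0     1     0     1     0     1
          5     1     0     1     0     1     1     1     1     1     1     2     1     2     1     2
          7     1     0     1     0     1     1     1     2     1     2     2     2     3     2     4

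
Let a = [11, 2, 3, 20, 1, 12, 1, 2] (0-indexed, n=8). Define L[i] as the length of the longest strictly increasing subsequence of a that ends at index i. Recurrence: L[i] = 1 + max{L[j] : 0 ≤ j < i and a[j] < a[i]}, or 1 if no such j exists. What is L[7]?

2

   i    0    1    2    3    4    5    6    7
a[i]   11    2    3   20    1   12    1    2
L[i]    1    1    2    3    1    3    1    2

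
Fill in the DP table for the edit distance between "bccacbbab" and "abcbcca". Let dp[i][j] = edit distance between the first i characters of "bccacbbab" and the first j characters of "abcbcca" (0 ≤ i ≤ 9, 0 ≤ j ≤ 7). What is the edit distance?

6

   ''  a  b  c  b  c  c  a
''  0  1  2  3  4  5  6  7
 b  1  1  1  2  3  4  5  6
 c  2  2  2  1  2  3  4  5
 c  3  3  3  2  2  2  3  4
 a  4  3  4  3  3  3  3  3
 c  5  4  4  4  4  3  3  4
 b  6  5  4  5  4  4  4  4
 b  7  6  5  5  5  5  5  5
 a  8  7  6  6  6  6  6  5
 b  9  8  7  7  6  7  7  6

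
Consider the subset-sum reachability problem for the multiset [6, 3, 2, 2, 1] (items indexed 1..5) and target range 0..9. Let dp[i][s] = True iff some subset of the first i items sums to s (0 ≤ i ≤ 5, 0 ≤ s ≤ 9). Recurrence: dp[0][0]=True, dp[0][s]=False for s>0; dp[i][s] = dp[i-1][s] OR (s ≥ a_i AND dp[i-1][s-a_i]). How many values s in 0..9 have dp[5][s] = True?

i\s   0   1   2   3   4   5   6   7   8   9
  0   T   F   F   F   F   F   F   F   F   F
  1   T   F   F   F   F   F   T   F   F   F
  2   T   F   F   T   F   F   T   F   F   T
  3   T   F   T   T   F   T   T   F   T   T
  4   T   F   T   T   T   T   T   T   T   T
  5   T   T   T   T   T   T   T   T   T   T

10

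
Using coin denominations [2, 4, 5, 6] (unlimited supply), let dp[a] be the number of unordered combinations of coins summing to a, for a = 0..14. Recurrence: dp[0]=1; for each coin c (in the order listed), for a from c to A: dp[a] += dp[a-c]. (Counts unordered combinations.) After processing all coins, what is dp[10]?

after  coin     0     1     2     3     4     5     6     7     8     9    10    11    12    13    14
          2     1     0     1     0     1     0     1     0     1     0     1     0     1     0     1
          4     1     0     1     0     2     0     2     0     3     0     3     0     4     0     4
          5     1     0     1     0     2     1     2     1     3     2     4     2     5     3     6
          6     1     0     1     0     2     1     3     1     4     2     6     3     8     4    10

6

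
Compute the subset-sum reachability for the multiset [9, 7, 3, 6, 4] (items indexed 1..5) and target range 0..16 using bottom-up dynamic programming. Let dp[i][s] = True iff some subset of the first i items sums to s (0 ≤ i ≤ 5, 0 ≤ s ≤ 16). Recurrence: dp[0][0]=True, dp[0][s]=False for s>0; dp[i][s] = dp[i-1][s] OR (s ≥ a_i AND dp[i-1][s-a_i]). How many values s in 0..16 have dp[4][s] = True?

i\s   0   1   2   3   4   5   6   7   8   9  10  11  12  13  14  15  16
  0   T   F   F   F   F   F   F   F   F   F   F   F   F   F   F   F   F
  1   T   F   F   F   F   F   F   F   F   T   F   F   F   F   F   F   F
  2   T   F   F   F   F   F   F   T   F   T   F   F   F   F   F   F   T
  3   T   F   F   T   F   F   F   T   F   T   T   F   T   F   F   F   T
  4   T   F   F   T   F   F   T   T   F   T   T   F   T   T   F   T   T
  5   T   F   F   T   T   F   T   T   F   T   T   T   T   T   T   T   T

10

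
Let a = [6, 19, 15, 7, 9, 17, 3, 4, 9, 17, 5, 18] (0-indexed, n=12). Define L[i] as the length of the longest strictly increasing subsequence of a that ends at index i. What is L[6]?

   i    0    1    2    3    4    5    6    7    8    9   10   11
a[i]    6   19   15    7    9   17    3    4    9   17    5   18
L[i]    1    2    2    2    3    4    1    2    3    4    3    5

1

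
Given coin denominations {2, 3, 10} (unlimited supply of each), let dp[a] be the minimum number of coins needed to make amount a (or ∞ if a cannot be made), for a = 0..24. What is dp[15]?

3

 a  0  1  2  3  4  5  6  7  8  9 10 11 12 13 14 15 16 17 18 19 20 21 22 23 24
dp  0  -  1  1  2  2  2  3  3  3  1  4  2  2  3  3  3  4  4  4  2  5  3  3  4
(- denotes ∞ / unreachable)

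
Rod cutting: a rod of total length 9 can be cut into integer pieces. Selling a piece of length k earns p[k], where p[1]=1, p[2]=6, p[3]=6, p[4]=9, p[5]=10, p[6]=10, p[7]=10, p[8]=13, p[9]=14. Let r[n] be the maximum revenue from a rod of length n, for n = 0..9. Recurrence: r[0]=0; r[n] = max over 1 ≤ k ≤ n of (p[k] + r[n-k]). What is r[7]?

19

   n    0    1    2    3    4    5    6    7    8    9
r[n]    0    1    6    7   12   13   18   19   24   25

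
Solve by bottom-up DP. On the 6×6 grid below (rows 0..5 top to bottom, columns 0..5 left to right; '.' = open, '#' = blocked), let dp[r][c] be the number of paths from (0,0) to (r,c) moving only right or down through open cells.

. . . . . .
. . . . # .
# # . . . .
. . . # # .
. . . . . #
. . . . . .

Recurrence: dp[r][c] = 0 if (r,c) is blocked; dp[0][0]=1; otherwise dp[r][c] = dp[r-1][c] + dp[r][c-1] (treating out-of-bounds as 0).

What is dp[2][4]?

r\c   0   1   2   3   4   5
  0   1   1   1   1   1   1
  1   1   2   3   4   0   1
  2   0   0   3   7   7   8
  3   0   0   3   0   0   8
  4   0   0   3   3   3   0
  5   0   0   3   6   9   9

7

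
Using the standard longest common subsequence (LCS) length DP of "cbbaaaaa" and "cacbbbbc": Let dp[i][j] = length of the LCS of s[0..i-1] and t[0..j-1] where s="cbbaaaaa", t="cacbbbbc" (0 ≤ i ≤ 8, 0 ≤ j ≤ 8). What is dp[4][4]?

   ''  c  a  c  b  b  b  b  c
''  0  0  0  0  0  0  0  0  0
 c  0  1  1  1  1  1  1  1  1
 b  0  1  1  1  2  2  2  2  2
 b  0  1  1  1  2  3  3  3  3
 a  0  1  2  2  2  3  3  3  3
 a  0  1  2  2  2  3  3  3  3
 a  0  1  2  2  2  3  3  3  3
 a  0  1  2  2  2  3  3  3  3
 a  0  1  2  2  2  3  3  3  3

2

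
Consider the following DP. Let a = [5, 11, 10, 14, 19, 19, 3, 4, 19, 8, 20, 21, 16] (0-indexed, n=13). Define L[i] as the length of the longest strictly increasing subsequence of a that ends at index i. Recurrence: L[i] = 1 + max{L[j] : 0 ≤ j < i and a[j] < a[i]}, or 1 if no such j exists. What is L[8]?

4

   i    0    1    2    3    4    5    6    7    8    9   10   11   12
a[i]    5   11   10   14   19   19    3    4   19    8   20   21   16
L[i]    1    2    2    3    4    4    1    2    4    3    5    6    4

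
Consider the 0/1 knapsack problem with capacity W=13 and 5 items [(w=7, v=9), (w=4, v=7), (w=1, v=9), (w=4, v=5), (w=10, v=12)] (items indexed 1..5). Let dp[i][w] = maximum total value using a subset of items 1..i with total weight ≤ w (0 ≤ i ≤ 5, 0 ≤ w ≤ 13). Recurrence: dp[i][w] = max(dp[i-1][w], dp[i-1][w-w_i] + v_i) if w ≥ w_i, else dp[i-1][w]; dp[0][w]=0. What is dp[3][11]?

i\w   0   1   2   3   4   5   6   7   8   9  10  11  12  13
  0   0   0   0   0   0   0   0   0   0   0   0   0   0   0
  1   0   0   0   0   0   0   0   9   9   9   9   9   9   9
  2   0   0   0   0   7   7   7   9   9   9   9  16  16  16
  3   0   9   9   9   9  16  16  16  18  18  18  18  25  25
  4   0   9   9   9   9  16  16  16  18  21  21  21  25  25
  5   0   9   9   9   9  16  16  16  18  21  21  21  25  25

18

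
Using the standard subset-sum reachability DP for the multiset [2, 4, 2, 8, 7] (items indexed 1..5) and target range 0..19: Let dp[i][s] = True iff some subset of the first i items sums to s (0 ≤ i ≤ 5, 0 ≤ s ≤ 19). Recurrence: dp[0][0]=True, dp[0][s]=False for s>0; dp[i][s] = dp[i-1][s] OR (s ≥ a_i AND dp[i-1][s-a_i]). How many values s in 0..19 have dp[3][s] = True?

5

i\s   0   1   2   3   4   5   6   7   8   9  10  11  12  13  14  15  16  17  18  19
  0   T   F   F   F   F   F   F   F   F   F   F   F   F   F   F   F   F   F   F   F
  1   T   F   T   F   F   F   F   F   F   F   F   F   F   F   F   F   F   F   F   F
  2   T   F   T   F   T   F   T   F   F   F   F   F   F   F   F   F   F   F   F   F
  3   T   F   T   F   T   F   T   F   T   F   F   F   F   F   F   F   F   F   F   F
  4   T   F   T   F   T   F   T   F   T   F   T   F   T   F   T   F   T   F   F   F
  5   T   F   T   F   T   F   T   T   T   T   T   T   T   T   T   T   T   T   F   T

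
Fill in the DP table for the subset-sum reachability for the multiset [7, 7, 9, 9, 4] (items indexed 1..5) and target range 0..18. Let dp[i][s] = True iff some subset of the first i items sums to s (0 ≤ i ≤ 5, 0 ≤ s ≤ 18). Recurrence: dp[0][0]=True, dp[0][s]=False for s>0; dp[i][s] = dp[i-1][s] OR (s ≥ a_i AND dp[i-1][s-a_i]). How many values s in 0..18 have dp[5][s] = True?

i\s   0   1   2   3   4   5   6   7   8   9  10  11  12  13  14  15  16  17  18
  0   T   F   F   F   F   F   F   F   F   F   F   F   F   F   F   F   F   F   F
  1   T   F   F   F   F   F   F   T   F   F   F   F   F   F   F   F   F   F   F
  2   T   F   F   F   F   F   F   T   F   F   F   F   F   F   T   F   F   F   F
  3   T   F   F   F   F   F   F   T   F   T   F   F   F   F   T   F   T   F   F
  4   T   F   F   F   F   F   F   T   F   T   F   F   F   F   T   F   T   F   T
  5   T   F   F   F   T   F   F   T   F   T   F   T   F   T   T   F   T   F   T

9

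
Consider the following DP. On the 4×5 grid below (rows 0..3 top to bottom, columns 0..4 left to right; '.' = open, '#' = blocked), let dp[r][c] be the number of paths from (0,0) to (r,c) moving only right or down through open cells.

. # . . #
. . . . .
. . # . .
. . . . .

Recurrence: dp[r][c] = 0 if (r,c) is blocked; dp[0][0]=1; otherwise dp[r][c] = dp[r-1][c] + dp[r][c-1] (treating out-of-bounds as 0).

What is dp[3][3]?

r\c   0   1   2   3   4
  0   1   0   0   0   0
  1   1   1   1   1   1
  2   1   2   0   1   2
  3   1   3   3   4   6

4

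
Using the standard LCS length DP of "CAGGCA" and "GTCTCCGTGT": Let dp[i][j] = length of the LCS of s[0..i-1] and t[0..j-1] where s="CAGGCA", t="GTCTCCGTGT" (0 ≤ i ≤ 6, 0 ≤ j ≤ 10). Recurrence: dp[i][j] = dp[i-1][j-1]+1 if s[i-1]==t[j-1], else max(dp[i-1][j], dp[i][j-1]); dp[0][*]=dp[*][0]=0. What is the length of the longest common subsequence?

3

   ''  G  T  C  T  C  C  G  T  G  T
''  0  0  0  0  0  0  0  0  0  0  0
 C  0  0  0  1  1  1  1  1  1  1  1
 A  0  0  0  1  1  1  1  1  1  1  1
 G  0  1  1  1  1  1  1  2  2  2  2
 G  0  1  1  1  1  1  1  2  2  3  3
 C  0  1  1  2  2  2  2  2  2  3  3
 A  0  1  1  2  2  2  2  2  2  3  3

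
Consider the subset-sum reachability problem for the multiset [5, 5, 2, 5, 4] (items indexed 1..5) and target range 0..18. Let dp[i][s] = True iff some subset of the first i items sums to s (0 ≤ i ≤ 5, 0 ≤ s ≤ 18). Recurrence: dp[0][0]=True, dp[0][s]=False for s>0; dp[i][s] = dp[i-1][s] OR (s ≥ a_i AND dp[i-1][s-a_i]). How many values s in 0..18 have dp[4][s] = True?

8

i\s   0   1   2   3   4   5   6   7   8   9  10  11  12  13  14  15  16  17  18
  0   T   F   F   F   F   F   F   F   F   F   F   F   F   F   F   F   F   F   F
  1   T   F   F   F   F   T   F   F   F   F   F   F   F   F   F   F   F   F   F
  2   T   F   F   F   F   T   F   F   F   F   T   F   F   F   F   F   F   F   F
  3   T   F   T   F   F   T   F   T   F   F   T   F   T   F   F   F   F   F   F
  4   T   F   T   F   F   T   F   T   F   F   T   F   T   F   F   T   F   T   F
  5   T   F   T   F   T   T   T   T   F   T   T   T   T   F   T   T   T   T   F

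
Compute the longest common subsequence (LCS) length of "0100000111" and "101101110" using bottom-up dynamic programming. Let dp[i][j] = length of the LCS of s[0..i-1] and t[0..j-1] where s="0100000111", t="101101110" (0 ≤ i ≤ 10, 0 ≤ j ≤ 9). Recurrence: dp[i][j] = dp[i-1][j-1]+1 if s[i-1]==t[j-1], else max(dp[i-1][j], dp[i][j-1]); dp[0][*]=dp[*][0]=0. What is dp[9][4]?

   ''  1  0  1  1  0  1  1  1  0
''  0  0  0  0  0  0  0  0  0  0
 0  0  0  1  1  1  1  1  1  1  1
 1  0  1  1  2  2  2  2  2  2  2
 0  0  1  2  2  2  3  3  3  3  3
 0  0  1  2  2  2  3  3  3  3  4
 0  0  1  2  2  2  3  3  3  3  4
 0  0  1  2  2  2  3  3  3  3  4
 0  0  1  2  2  2  3  3  3  3  4
 1  0  1  2  3  3  3  4  4  4  4
 1  0  1  2  3  4  4  4  5  5  5
 1  0  1  2  3  4  4  5  5  6  6

4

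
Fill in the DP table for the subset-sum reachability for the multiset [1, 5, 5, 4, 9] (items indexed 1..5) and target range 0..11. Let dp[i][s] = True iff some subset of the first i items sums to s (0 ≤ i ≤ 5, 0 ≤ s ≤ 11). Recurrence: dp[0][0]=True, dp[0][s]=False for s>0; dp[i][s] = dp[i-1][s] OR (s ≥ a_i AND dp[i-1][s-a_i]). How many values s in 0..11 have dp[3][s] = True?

i\s   0   1   2   3   4   5   6   7   8   9  10  11
  0   T   F   F   F   F   F   F   F   F   F   F   F
  1   T   T   F   F   F   F   F   F   F   F   F   F
  2   T   T   F   F   F   T   T   F   F   F   F   F
  3   T   T   F   F   F   T   T   F   F   F   T   T
  4   T   T   F   F   T   T   T   F   F   T   T   T
  5   T   T   F   F   T   T   T   F   F   T   T   T

6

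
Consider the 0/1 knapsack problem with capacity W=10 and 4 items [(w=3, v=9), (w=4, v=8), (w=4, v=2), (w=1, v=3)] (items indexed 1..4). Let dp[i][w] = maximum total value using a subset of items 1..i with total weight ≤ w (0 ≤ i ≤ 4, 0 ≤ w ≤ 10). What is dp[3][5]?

i\w   0   1   2   3   4   5   6   7   8   9  10
  0   0   0   0   0   0   0   0   0   0   0   0
  1   0   0   0   9   9   9   9   9   9   9   9
  2   0   0   0   9   9   9   9  17  17  17  17
  3   0   0   0   9   9   9   9  17  17  17  17
  4   0   3   3   9  12  12  12  17  20  20  20

9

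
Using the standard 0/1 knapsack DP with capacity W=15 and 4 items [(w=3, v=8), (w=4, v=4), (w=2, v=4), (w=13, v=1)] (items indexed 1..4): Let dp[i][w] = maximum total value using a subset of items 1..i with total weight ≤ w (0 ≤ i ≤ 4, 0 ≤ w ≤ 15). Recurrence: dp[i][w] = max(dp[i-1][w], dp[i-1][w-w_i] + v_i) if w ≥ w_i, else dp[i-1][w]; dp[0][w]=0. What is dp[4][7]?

i\w   0   1   2   3   4   5   6   7   8   9  10  11  12  13  14  15
  0   0   0   0   0   0   0   0   0   0   0   0   0   0   0   0   0
  1   0   0   0   8   8   8   8   8   8   8   8   8   8   8   8   8
  2   0   0   0   8   8   8   8  12  12  12  12  12  12  12  12  12
  3   0   0   4   8   8  12  12  12  12  16  16  16  16  16  16  16
  4   0   0   4   8   8  12  12  12  12  16  16  16  16  16  16  16

12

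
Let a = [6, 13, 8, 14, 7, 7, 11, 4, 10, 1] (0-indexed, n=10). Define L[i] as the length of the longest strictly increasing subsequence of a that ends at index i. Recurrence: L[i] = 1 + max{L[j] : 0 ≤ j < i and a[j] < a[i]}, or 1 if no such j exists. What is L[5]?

2

   i    0    1    2    3    4    5    6    7    8    9
a[i]    6   13    8   14    7    7   11    4   10    1
L[i]    1    2    2    3    2    2    3    1    3    1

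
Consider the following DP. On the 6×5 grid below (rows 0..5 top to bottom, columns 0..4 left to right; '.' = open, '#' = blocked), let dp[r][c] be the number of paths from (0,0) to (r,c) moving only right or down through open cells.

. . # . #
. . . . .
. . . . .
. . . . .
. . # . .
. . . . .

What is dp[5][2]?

6

r\c   0   1   2   3   4
  0   1   1   0   0   0
  1   1   2   2   2   2
  2   1   3   5   7   9
  3   1   4   9  16  25
  4   1   5   0  16  41
  5   1   6   6  22  63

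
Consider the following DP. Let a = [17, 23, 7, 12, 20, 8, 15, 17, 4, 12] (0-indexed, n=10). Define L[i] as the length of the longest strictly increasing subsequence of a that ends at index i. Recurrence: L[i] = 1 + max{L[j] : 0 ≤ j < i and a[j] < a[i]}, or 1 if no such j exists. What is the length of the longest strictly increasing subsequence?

4

   i    0    1    2    3    4    5    6    7    8    9
a[i]   17   23    7   12   20    8   15   17    4   12
L[i]    1    2    1    2    3    2    3    4    1    3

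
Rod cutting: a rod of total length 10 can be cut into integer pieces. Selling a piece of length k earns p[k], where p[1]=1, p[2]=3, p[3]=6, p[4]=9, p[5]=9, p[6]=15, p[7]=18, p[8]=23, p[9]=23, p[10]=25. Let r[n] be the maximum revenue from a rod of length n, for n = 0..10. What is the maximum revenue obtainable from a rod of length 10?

26

   n    0    1    2    3    4    5    6    7    8    9   10
r[n]    0    1    3    6    9   10   15   18   23   24   26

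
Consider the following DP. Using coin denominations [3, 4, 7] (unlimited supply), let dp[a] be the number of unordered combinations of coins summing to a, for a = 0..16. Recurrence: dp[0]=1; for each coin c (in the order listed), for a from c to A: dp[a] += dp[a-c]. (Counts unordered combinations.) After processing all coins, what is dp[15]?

after  coin     0     1     2     3     4     5     6     7     8     9    10    11    12    13    14    15    16
          3     1     0     0     1     0     0     1     0     0     1     0     0     1     0     0     1     0
          4     1     0     0     1     1     0     1     1     1     1     1     1     2     1     1     2     2
          7     1     0     0     1     1     0     1     2     1     1     2     2     2     2     3     3     3

3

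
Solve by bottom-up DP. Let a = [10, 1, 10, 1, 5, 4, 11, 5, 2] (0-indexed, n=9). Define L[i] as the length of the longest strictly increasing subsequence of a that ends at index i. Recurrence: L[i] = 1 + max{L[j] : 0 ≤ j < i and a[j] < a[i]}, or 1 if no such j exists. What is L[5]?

2

   i    0    1    2    3    4    5    6    7    8
a[i]   10    1   10    1    5    4   11    5    2
L[i]    1    1    2    1    2    2    3    3    2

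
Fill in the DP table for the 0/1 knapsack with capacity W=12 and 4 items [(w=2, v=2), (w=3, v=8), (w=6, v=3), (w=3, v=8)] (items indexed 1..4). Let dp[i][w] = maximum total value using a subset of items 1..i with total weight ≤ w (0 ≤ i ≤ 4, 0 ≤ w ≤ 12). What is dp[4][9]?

18

i\w   0   1   2   3   4   5   6   7   8   9  10  11  12
  0   0   0   0   0   0   0   0   0   0   0   0   0   0
  1   0   0   2   2   2   2   2   2   2   2   2   2   2
  2   0   0   2   8   8  10  10  10  10  10  10  10  10
  3   0   0   2   8   8  10  10  10  10  11  11  13  13
  4   0   0   2   8   8  10  16  16  18  18  18  18  19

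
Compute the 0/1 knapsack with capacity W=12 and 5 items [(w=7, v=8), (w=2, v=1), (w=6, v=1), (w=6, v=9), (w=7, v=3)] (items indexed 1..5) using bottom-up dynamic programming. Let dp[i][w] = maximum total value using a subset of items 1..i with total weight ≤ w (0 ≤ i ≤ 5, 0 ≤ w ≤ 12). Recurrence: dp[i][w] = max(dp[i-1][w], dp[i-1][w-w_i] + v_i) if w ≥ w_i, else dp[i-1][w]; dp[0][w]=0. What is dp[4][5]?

i\w   0   1   2   3   4   5   6   7   8   9  10  11  12
  0   0   0   0   0   0   0   0   0   0   0   0   0   0
  1   0   0   0   0   0   0   0   8   8   8   8   8   8
  2   0   0   1   1   1   1   1   8   8   9   9   9   9
  3   0   0   1   1   1   1   1   8   8   9   9   9   9
  4   0   0   1   1   1   1   9   9  10  10  10  10  10
  5   0   0   1   1   1   1   9   9  10  10  10  10  10

1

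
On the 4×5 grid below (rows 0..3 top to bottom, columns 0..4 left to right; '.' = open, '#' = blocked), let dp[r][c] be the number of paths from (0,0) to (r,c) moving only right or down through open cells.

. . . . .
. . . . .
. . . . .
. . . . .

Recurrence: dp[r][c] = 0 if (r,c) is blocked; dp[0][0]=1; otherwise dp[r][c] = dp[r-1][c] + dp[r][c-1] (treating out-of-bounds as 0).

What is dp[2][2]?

r\c   0   1   2   3   4
  0   1   1   1   1   1
  1   1   2   3   4   5
  2   1   3   6  10  15
  3   1   4  10  20  35

6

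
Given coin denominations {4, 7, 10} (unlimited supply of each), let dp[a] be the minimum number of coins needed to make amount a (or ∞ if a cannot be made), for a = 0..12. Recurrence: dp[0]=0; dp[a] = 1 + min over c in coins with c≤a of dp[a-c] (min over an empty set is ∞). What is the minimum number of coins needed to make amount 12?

3

 a  0  1  2  3  4  5  6  7  8  9 10 11 12
dp  0  -  -  -  1  -  -  1  2  -  1  2  3
(- denotes ∞ / unreachable)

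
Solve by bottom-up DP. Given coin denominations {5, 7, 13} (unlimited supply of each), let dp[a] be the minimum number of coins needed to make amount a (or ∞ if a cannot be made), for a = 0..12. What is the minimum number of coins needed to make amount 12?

2

 a  0  1  2  3  4  5  6  7  8  9 10 11 12
dp  0  -  -  -  -  1  -  1  -  -  2  -  2
(- denotes ∞ / unreachable)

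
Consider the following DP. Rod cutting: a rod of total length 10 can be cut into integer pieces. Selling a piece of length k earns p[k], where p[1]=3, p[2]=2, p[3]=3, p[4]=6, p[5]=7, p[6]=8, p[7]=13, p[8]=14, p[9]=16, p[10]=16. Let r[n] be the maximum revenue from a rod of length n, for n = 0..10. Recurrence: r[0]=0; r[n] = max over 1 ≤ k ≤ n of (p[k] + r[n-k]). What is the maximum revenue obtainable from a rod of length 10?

30

   n    0    1    2    3    4    5    6    7    8    9   10
r[n]    0    3    6    9   12   15   18   21   24   27   30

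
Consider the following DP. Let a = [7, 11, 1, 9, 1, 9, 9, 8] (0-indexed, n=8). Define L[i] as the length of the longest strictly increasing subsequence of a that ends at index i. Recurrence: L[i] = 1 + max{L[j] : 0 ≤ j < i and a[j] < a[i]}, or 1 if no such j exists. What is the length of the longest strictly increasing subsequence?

2

   i    0    1    2    3    4    5    6    7
a[i]    7   11    1    9    1    9    9    8
L[i]    1    2    1    2    1    2    2    2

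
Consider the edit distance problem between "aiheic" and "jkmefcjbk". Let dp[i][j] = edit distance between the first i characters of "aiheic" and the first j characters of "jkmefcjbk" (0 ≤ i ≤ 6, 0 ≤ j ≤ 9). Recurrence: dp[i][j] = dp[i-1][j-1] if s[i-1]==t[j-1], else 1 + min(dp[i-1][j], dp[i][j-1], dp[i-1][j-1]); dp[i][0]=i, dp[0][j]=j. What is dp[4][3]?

4

   ''  j  k  m  e  f  c  j  b  k
''  0  1  2  3  4  5  6  7  8  9
 a  1  1  2  3  4  5  6  7  8  9
 i  2  2  2  3  4  5  6  7  8  9
 h  3  3  3  3  4  5  6  7  8  9
 e  4  4  4  4  3  4  5  6  7  8
 i  5  5  5  5  4  4  5  6  7  8
 c  6  6  6  6  5  5  4  5  6  7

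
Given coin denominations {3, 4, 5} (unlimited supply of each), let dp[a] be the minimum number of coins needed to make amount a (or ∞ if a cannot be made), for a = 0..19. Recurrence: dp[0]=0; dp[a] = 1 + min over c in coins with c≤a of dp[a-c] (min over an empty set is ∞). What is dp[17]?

4

 a  0  1  2  3  4  5  6  7  8  9 10 11 12 13 14 15 16 17 18 19
dp  0  -  -  1  1  1  2  2  2  2  2  3  3  3  3  3  4  4  4  4
(- denotes ∞ / unreachable)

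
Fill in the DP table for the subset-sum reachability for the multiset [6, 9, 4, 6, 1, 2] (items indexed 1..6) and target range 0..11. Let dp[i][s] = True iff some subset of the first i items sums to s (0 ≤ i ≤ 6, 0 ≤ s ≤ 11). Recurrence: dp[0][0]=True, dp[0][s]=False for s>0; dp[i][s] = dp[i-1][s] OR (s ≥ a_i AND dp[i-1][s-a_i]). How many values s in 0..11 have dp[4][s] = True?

i\s   0   1   2   3   4   5   6   7   8   9  10  11
  0   T   F   F   F   F   F   F   F   F   F   F   F
  1   T   F   F   F   F   F   T   F   F   F   F   F
  2   T   F   F   F   F   F   T   F   F   T   F   F
  3   T   F   F   F   T   F   T   F   F   T   T   F
  4   T   F   F   F   T   F   T   F   F   T   T   F
  5   T   T   F   F   T   T   T   T   F   T   T   T
  6   T   T   T   T   T   T   T   T   T   T   T   T

5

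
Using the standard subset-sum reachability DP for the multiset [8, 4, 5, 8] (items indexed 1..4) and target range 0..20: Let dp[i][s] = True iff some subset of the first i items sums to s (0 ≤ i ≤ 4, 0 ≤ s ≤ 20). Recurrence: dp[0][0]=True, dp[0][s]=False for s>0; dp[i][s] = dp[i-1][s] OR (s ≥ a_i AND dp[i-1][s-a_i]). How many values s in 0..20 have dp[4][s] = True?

i\s   0   1   2   3   4   5   6   7   8   9  10  11  12  13  14  15  16  17  18  19  20
  0   T   F   F   F   F   F   F   F   F   F   F   F   F   F   F   F   F   F   F   F   F
  1   T   F   F   F   F   F   F   F   T   F   F   F   F   F   F   F   F   F   F   F   F
  2   T   F   F   F   T   F   F   F   T   F   F   F   T   F   F   F   F   F   F   F   F
  3   T   F   F   F   T   T   F   F   T   T   F   F   T   T   F   F   F   T   F   F   F
  4   T   F   F   F   T   T   F   F   T   T   F   F   T   T   F   F   T   T   F   F   T

10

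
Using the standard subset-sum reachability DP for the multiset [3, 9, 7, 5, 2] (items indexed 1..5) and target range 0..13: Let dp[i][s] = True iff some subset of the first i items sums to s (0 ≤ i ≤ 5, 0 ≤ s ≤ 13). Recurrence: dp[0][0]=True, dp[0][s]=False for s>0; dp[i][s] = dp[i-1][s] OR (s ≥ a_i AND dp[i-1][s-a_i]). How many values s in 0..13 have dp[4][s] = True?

i\s   0   1   2   3   4   5   6   7   8   9  10  11  12  13
  0   T   F   F   F   F   F   F   F   F   F   F   F   F   F
  1   T   F   F   T   F   F   F   F   F   F   F   F   F   F
  2   T   F   F   T   F   F   F   F   F   T   F   F   T   F
  3   T   F   F   T   F   F   F   T   F   T   T   F   T   F
  4   T   F   F   T   F   T   F   T   T   T   T   F   T   F
  5   T   F   T   T   F   T   F   T   T   T   T   T   T   F

8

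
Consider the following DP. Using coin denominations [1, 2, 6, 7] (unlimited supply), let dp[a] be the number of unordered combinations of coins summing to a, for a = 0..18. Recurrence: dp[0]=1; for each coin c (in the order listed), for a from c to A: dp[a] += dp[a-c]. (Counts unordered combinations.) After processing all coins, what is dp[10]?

11

after  coin     0     1     2     3     4     5     6     7     8     9    10    11    12    13    14    15    16    17    18
          1     1     1     1     1     1     1     1     1     1     1     1     1     1     1     1     1     1     1     1
          2     1     1     2     2     3     3     4     4     5     5     6     6     7     7     8     8     9     9    10
          6     1     1     2     2     3     3     5     5     7     7     9     9    12    12    15    15    18    18    22
          7     1     1     2     2     3     3     5     6     8     9    11    12    15    17    21    23    27    29    34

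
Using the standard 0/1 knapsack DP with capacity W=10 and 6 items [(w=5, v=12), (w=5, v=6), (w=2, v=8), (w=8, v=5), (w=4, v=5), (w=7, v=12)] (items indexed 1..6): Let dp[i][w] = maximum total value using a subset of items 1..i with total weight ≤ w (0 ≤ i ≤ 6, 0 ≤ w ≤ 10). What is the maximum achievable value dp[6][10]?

20

i\w   0   1   2   3   4   5   6   7   8   9  10
  0   0   0   0   0   0   0   0   0   0   0   0
  1   0   0   0   0   0  12  12  12  12  12  12
  2   0   0   0   0   0  12  12  12  12  12  18
  3   0   0   8   8   8  12  12  20  20  20  20
  4   0   0   8   8   8  12  12  20  20  20  20
  5   0   0   8   8   8  12  13  20  20  20  20
  6   0   0   8   8   8  12  13  20  20  20  20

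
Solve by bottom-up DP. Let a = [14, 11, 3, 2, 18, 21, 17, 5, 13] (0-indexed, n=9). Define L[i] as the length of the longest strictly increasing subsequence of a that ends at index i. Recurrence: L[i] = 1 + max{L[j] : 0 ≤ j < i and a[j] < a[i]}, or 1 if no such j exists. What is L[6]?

2

   i    0    1    2    3    4    5    6    7    8
a[i]   14   11    3    2   18   21   17    5   13
L[i]    1    1    1    1    2    3    2    2    3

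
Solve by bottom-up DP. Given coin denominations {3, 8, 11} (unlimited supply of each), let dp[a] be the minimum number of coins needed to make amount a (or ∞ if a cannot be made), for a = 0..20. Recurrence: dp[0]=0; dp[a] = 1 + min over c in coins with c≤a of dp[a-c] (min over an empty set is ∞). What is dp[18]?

6

 a  0  1  2  3  4  5  6  7  8  9 10 11 12 13 14 15 16 17 18 19 20
dp  0  -  -  1  -  -  2  -  1  3  -  1  4  -  2  5  2  3  6  2  4
(- denotes ∞ / unreachable)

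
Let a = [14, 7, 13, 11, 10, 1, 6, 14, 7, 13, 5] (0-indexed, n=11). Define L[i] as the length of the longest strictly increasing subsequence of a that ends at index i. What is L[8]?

3

   i    0    1    2    3    4    5    6    7    8    9   10
a[i]   14    7   13   11   10    1    6   14    7   13    5
L[i]    1    1    2    2    2    1    2    3    3    4    2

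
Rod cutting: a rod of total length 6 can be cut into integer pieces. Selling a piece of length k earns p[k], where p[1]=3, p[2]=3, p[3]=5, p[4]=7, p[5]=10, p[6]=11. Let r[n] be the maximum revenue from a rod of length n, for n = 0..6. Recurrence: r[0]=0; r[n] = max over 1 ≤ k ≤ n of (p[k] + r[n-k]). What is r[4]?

   n    0    1    2    3    4    5    6
r[n]    0    3    6    9   12   15   18

12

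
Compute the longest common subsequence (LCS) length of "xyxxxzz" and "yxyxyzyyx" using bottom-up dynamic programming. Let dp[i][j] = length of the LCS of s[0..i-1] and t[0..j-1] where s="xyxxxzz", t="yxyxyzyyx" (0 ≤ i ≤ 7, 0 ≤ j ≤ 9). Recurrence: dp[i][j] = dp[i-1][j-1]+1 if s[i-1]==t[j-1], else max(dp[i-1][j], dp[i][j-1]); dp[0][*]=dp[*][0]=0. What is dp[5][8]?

   ''  y  x  y  x  y  z  y  y  x
''  0  0  0  0  0  0  0  0  0  0
 x  0  0  1  1  1  1  1  1  1  1
 y  0  1  1  2  2  2  2  2  2  2
 x  0  1  2  2  3  3  3  3  3  3
 x  0  1  2  2  3  3  3  3  3  4
 x  0  1  2  2  3  3  3  3  3  4
 z  0  1  2  2  3  3  4  4  4  4
 z  0  1  2  2  3  3  4  4  4  4

3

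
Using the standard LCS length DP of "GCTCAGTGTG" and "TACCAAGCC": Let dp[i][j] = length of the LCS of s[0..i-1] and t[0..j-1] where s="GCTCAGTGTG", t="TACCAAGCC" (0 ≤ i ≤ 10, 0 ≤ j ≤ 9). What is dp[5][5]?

3

   ''  T  A  C  C  A  A  G  C  C
''  0  0  0  0  0  0  0  0  0  0
 G  0  0  0  0  0  0  0  1  1  1
 C  0  0  0  1  1  1  1  1  2  2
 T  0  1  1  1  1  1  1  1  2  2
 C  0  1  1  2  2  2  2  2  2  3
 A  0  1  2  2  2  3  3  3  3  3
 G  0  1  2  2  2  3  3  4  4  4
 T  0  1  2  2  2  3  3  4  4  4
 G  0  1  2  2  2  3  3  4  4  4
 T  0  1  2  2  2  3  3  4  4  4
 G  0  1  2  2  2  3  3  4  4  4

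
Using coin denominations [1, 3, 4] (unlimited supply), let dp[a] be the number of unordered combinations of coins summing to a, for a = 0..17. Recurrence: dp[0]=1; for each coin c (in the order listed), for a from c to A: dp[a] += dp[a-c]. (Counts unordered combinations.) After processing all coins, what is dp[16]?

after  coin     0     1     2     3     4     5     6     7     8     9    10    11    12    13    14    15    16    17
          1     1     1     1     1     1     1     1     1     1     1     1     1     1     1     1     1     1     1
          3     1     1     1     2     2     2     3     3     3     4     4     4     5     5     5     6     6     6
          4     1     1     1     2     3     3     4     5     6     7     8     9    11    12    13    15    17    18

17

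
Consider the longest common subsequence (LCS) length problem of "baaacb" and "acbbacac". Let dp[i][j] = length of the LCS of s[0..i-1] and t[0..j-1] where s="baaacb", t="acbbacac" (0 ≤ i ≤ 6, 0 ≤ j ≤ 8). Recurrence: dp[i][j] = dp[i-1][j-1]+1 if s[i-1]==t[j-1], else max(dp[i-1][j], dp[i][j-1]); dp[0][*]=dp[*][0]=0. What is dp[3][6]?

2

   ''  a  c  b  b  a  c  a  c
''  0  0  0  0  0  0  0  0  0
 b  0  0  0  1  1  1  1  1  1
 a  0  1  1  1  1  2  2  2  2
 a  0  1  1  1  1  2  2  3  3
 a  0  1  1  1  1  2  2  3  3
 c  0  1  2  2  2  2  3  3  4
 b  0  1  2  3  3  3  3  3  4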